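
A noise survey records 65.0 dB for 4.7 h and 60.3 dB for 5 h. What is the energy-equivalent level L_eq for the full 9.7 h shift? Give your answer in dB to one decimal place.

L_eq = 10·log₁₀[(1/T)·Σ tᵢ·10^(Lᵢ/10)] with T = 9.7 h.
Σ tᵢ·10^(Lᵢ/10) = 4.7·10^(65.0/10) + 5·10^(60.3/10) = 2.022e+07.
L_eq = 10·log₁₀(2.022e+07/9.7) = 63.19 dB.

63.2 dB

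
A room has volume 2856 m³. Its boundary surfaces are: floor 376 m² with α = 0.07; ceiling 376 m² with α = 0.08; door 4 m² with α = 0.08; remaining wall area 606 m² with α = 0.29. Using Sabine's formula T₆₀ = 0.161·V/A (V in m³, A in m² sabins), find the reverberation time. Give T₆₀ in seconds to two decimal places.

Total absorption A = 376·0.07 + 376·0.08 + 4·0.08 + 606·0.29 = 232.46 m² sabins.
T₆₀ = 0.161·V/A = 0.161·2856/232.46 = 1.978 s.

1.98 s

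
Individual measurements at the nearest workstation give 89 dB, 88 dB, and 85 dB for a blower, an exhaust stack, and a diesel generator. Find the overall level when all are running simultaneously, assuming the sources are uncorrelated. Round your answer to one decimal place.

Incoherent sources combine by intensity addition: L_total = 10·log₁₀(Σ 10^(L_i/10)).
Σ 10^(L/10) = 10^(89/10) + 10^(88/10) + 10^(85/10) = 1.742e+09.
L_total = 10·log₁₀(1.742e+09) = 92.41 dB.

92.4 dB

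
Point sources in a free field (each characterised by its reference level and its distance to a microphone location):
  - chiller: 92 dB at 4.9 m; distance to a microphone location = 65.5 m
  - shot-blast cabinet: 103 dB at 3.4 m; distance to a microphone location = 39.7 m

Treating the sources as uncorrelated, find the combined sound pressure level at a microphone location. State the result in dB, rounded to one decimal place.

First find each source's level at the receiver (point-source: −20·log₁₀(r/r_ref)), then combine on an intensity basis.
chiller: 92 − 20·log₁₀(65.5/4.9) = 92 − 22.52 = 69.48 dB.
shot-blast cabinet: 103 − 20·log₁₀(39.7/3.4) = 103 − 21.35 = 81.65 dB.
Σ 10^(L/10) = 1.552e+08 → L_total = 10·log₁₀(1.552e+08) = 81.91 dB.

81.9 dB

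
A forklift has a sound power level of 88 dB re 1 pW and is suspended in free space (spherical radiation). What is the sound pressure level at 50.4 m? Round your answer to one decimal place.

43.0 dB

The power spreads over a sphere of area 4π·r², so L_p = L_w − 10·log₁₀(4π·r²).
4π·r² = 3.192e+04 m², 10·log₁₀ of that is 45.041 dB.
L_p = 88 − 45.041 = 42.96 dB.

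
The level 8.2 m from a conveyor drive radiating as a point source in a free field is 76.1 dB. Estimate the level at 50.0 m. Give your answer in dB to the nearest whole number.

Spherical spreading from a point source gives a 20·log₁₀(r₂/r₁) drop.
L₂ = 76.1 − 20·log₁₀(50.0/8.2) = 76.1 − 15.703 = 60.40 dB.

60 dB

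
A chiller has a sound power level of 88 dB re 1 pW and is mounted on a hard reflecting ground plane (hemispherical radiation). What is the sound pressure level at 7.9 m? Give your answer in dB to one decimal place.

The power spreads over a hemisphere of area 2π·r², so L_p = L_w − 10·log₁₀(2π·r²).
2π·r² = 392.1 m², 10·log₁₀ of that is 25.934 dB.
L_p = 88 − 25.934 = 62.07 dB.

62.1 dB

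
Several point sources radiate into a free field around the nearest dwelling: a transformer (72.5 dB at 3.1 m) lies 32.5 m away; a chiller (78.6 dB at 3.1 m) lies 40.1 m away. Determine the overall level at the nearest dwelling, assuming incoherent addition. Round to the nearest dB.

58 dB

Propagate each source to the receiver with L = L_ref − 20·log₁₀(r/r_ref), then add intensities.
transformer: 72.5 − 20·log₁₀(32.5/3.1) = 72.5 − 20.41 = 52.09 dB.
chiller: 78.6 − 20·log₁₀(40.1/3.1) = 78.6 − 22.24 = 56.36 dB.
Σ 10^(L/10) = 5.947e+05 → L_total = 10·log₁₀(5.947e+05) = 57.74 dB.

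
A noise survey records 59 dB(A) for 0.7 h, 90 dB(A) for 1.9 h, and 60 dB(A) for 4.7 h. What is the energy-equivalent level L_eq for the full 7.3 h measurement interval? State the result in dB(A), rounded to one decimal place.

L_eq = 10·log₁₀[(1/T)·Σ tᵢ·10^(Lᵢ/10)] with T = 7.3 h.
Σ tᵢ·10^(Lᵢ/10) = 0.7·10^(59/10) + 1.9·10^(90/10) + 4.7·10^(60/10) = 1.905e+09.
L_eq = 10·log₁₀(1.905e+09/7.3) = 84.17 dB(A).

84.2 dB(A)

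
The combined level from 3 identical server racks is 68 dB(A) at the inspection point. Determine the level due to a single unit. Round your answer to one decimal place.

3 equal contributions raise the level by 10·log₁₀ 3 = 4.771 dB, so each unit alone gives 68 − 4.771.

63.2 dB(A)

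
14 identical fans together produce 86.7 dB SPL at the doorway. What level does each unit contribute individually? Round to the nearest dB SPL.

Dividing the total intensity by 14 lowers the level by 10·log₁₀ 14 = 11.461 dB: L₁ = 86.7 − 11.461.

75 dB SPL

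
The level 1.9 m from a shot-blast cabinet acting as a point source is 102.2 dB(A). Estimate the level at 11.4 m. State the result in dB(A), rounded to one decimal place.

86.6 dB(A)

For a point source, L₂ = L₁ − 20·log₁₀(r₂/r₁).
L₂ = 102.2 − 20·log₁₀(11.4/1.9) = 102.2 − 15.563 = 86.64 dB(A).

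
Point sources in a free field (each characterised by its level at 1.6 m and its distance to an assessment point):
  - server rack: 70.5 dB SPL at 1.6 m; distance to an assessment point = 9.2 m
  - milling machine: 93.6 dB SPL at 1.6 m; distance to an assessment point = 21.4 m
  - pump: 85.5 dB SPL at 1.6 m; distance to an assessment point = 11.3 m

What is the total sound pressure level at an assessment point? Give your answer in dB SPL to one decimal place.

First find each source's level at the receiver (point-source: −20·log₁₀(r/r_ref)), then combine on an intensity basis.
server rack: 70.5 − 20·log₁₀(9.2/1.6) = 70.5 − 15.19 = 55.31 dB SPL.
milling machine: 93.6 − 20·log₁₀(21.4/1.6) = 93.6 − 22.53 = 71.07 dB SPL.
pump: 85.5 − 20·log₁₀(11.3/1.6) = 85.5 − 16.98 = 68.52 dB SPL.
Σ 10^(L/10) = 2.026e+07 → L_total = 10·log₁₀(2.026e+07) = 73.07 dB SPL.

73.1 dB SPL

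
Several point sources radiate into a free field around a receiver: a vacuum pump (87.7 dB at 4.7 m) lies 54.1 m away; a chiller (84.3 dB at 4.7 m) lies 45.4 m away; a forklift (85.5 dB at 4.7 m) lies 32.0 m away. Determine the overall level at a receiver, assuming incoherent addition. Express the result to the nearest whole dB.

Propagate each source to the receiver with L = L_ref − 20·log₁₀(r/r_ref), then add intensities.
vacuum pump: 87.7 − 20·log₁₀(54.1/4.7) = 87.7 − 21.22 = 66.48 dB.
chiller: 84.3 − 20·log₁₀(45.4/4.7) = 84.3 − 19.70 = 64.60 dB.
forklift: 85.5 − 20·log₁₀(32.0/4.7) = 85.5 − 16.66 = 68.84 dB.
Σ 10^(L/10) = 1.498e+07 → L_total = 10·log₁₀(1.498e+07) = 71.76 dB.

72 dB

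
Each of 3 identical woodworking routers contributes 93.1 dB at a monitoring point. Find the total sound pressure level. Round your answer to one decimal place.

97.9 dB

N identical incoherent sources raise the level by 10·log₁₀ N.
L_total = 93.1 + 10·log₁₀(3) = 93.1 + 4.771 = 97.87 dB.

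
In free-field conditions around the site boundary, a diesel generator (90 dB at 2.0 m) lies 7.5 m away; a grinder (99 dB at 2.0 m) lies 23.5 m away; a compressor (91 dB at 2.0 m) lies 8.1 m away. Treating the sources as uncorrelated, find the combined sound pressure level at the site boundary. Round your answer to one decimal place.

Propagate each source to the receiver with L = L_ref − 20·log₁₀(r/r_ref), then add intensities.
diesel generator: 90 − 20·log₁₀(7.5/2.0) = 90 − 11.48 = 78.52 dB.
grinder: 99 − 20·log₁₀(23.5/2.0) = 99 − 21.40 = 77.60 dB.
compressor: 91 − 20·log₁₀(8.1/2.0) = 91 − 12.15 = 78.85 dB.
Σ 10^(L/10) = 2.054e+08 → L_total = 10·log₁₀(2.054e+08) = 83.13 dB.

83.1 dB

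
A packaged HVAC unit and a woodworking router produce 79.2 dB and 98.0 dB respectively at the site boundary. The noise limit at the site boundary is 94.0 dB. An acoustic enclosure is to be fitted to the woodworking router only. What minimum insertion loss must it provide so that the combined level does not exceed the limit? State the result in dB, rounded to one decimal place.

The untreated sources together contribute 10^(79.2/10) = 8.318e+07, i.e. 79.20 dB.
The limit corresponds to 10^(94.0/10) = 2.512e+09; subtracting the fixed part leaves 2.429e+09 for the woodworking router, i.e. 93.85 dB.
Required insertion loss = 98.0 − 93.85 = 4.15 dB.

4.1 dB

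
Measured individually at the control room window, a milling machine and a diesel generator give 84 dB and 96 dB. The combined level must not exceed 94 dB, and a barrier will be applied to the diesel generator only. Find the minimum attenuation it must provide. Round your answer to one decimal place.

2.5 dB

Fixed contribution from the other source: Σ 10^(L/10) = 10^(84/10) = 2.512e+08 (84.00 dB).
The limit corresponds to 10^(94/10) = 2.512e+09; subtracting the fixed part leaves 2.261e+09 for the diesel generator, i.e. 93.54 dB.
So the diesel generator must be reduced from 96 to 93.54 dB: IL = 2.46 dB.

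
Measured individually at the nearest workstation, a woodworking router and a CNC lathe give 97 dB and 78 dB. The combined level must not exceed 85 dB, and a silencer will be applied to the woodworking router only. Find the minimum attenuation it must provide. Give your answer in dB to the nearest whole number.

The untreated sources together contribute 10^(78/10) = 6.310e+07, i.e. 78.00 dB.
The limit corresponds to 10^(85/10) = 3.162e+08; subtracting the fixed part leaves 2.531e+08 for the woodworking router, i.e. 84.03 dB.
Required insertion loss = 97 − 84.03 = 12.97 dB.

13 dB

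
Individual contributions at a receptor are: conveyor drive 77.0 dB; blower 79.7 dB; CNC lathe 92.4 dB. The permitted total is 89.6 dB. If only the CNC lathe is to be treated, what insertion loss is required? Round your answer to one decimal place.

3.5 dB

Fixed contribution from the other sources: Σ 10^(L/10) = 10^(77.0/10) + 10^(79.7/10) = 1.434e+08 (81.57 dB).
The limit corresponds to 10^(89.6/10) = 9.120e+08; subtracting the fixed part leaves 7.686e+08 for the CNC lathe, i.e. 88.86 dB.
So the CNC lathe must be reduced from 92.4 to 88.86 dB: IL = 3.54 dB.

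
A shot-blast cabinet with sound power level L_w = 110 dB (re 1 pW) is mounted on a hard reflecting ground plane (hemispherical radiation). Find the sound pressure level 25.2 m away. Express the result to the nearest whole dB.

Free-field hemispherical radiation: L_p = L_w − 10·log₁₀(2π·r²), r = 25.2 m.
2π·r² = 3990 m², 10·log₁₀ of that is 36.010 dB.
L_p = 110 − 36.010 = 73.99 dB.

74 dB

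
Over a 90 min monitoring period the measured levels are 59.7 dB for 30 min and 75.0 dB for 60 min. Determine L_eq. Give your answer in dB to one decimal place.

73.3 dB

Weight each interval's intensity by its duration and average over T = 90 min:
Σ tᵢ·10^(Lᵢ/10) = 30·10^(59.7/10) + 60·10^(75.0/10) = 1.925e+09.
L_eq = 10·log₁₀(1.925e+09/90) = 73.30 dB.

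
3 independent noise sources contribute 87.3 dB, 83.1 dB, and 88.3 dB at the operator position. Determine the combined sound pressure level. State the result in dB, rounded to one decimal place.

Incoherent sources combine by intensity addition: L_total = 10·log₁₀(Σ 10^(L_i/10)).
Σ 10^(L/10) = 10^(87.3/10) + 10^(83.1/10) + 10^(88.3/10) = 1.417e+09.
L_total = 10·log₁₀(1.417e+09) = 91.51 dB.

91.5 dB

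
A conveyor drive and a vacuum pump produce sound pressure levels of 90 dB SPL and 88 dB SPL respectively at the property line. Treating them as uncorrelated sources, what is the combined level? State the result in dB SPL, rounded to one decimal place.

Incoherent sources combine by intensity addition: L_total = 10·log₁₀(Σ 10^(L_i/10)).
Σ 10^(L/10) = 10^(90/10) + 10^(88/10) = 1.631e+09.
L_total = 10·log₁₀(1.631e+09) = 92.12 dB SPL.

92.1 dB SPL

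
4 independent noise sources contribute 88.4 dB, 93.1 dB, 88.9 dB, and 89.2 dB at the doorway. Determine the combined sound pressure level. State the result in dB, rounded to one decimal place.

For uncorrelated sources the intensities add, so convert each level to linear form, sum, and take 10·log₁₀ of the total.
Σ 10^(L/10) = 10^(88.4/10) + 10^(93.1/10) + 10^(88.9/10) + 10^(89.2/10) = 4.342e+09.
L_total = 10·log₁₀(4.342e+09) = 96.38 dB.

96.4 dB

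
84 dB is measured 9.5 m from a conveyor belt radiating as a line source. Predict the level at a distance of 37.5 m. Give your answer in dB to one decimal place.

Cylindrical spreading from a line source gives a 10·log₁₀(r₂/r₁) drop.
L₂ = 84 − 10·log₁₀(37.5/9.5) = 84 − 5.963 = 78.04 dB.

78.0 dB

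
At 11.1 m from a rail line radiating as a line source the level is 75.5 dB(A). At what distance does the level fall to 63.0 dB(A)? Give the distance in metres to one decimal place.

The 12.5 dB drop corresponds to a distance ratio of 10^(12.5/10) for a line source.
r₂ = 11.1·10^((75.5−63.0)/10) = 11.1·10^(12.5/10) = 197.39 m.

197.4 m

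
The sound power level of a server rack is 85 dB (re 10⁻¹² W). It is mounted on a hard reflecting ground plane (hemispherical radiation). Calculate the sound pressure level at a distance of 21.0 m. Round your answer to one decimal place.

50.6 dB

L_p = L_w − 10·log₁₀(2π·r²) with r = 21.0 m.
2π·r² = 2771 m², 10·log₁₀ of that is 34.426 dB.
L_p = 85 − 34.426 = 50.57 dB.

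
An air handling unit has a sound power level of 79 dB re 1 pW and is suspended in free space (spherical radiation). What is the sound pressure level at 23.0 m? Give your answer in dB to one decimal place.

40.8 dB

L_p = L_w − 10·log₁₀(4π·r²) with r = 23.0 m.
4π·r² = 6648 m², 10·log₁₀ of that is 38.227 dB.
L_p = 79 − 38.227 = 40.77 dB.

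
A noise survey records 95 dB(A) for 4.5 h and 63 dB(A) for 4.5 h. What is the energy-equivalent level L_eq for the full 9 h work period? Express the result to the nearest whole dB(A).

92 dB(A)

The energy average is taken in the linear domain: L_eq = 10·log₁₀[(Σ tᵢ·10^(Lᵢ/10))/T], T = 9 h.
Σ tᵢ·10^(Lᵢ/10) = 4.5·10^(95/10) + 4.5·10^(63/10) = 1.424e+10.
L_eq = 10·log₁₀(1.424e+10/9) = 91.99 dB(A).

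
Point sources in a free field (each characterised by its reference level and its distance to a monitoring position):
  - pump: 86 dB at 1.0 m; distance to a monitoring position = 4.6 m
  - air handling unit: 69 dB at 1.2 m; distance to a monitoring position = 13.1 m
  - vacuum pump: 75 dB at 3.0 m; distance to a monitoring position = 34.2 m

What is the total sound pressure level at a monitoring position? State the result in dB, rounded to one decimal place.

Propagate each source to the receiver with L = L_ref − 20·log₁₀(r/r_ref), then add intensities.
pump: 86 − 20·log₁₀(4.6/1.0) = 86 − 13.26 = 72.74 dB.
air handling unit: 69 − 20·log₁₀(13.1/1.2) = 69 − 20.76 = 48.24 dB.
vacuum pump: 75 − 20·log₁₀(34.2/3.0) = 75 − 21.14 = 53.86 dB.
Σ 10^(L/10) = 1.912e+07 → L_total = 10·log₁₀(1.912e+07) = 72.82 dB.

72.8 dB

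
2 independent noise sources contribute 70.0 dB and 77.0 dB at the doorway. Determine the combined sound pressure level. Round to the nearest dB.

Incoherent sources combine by intensity addition: L_total = 10·log₁₀(Σ 10^(L_i/10)).
Σ 10^(L/10) = 10^(70.0/10) + 10^(77.0/10) = 6.012e+07.
L_total = 10·log₁₀(6.012e+07) = 77.79 dB.

78 dB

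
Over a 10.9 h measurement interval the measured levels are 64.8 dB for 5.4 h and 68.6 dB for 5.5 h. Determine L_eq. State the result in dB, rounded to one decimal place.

Weight each interval's intensity by its duration and average over T = 10.9 h:
Σ tᵢ·10^(Lᵢ/10) = 5.4·10^(64.8/10) + 5.5·10^(68.6/10) = 5.615e+07.
L_eq = 10·log₁₀(5.615e+07/10.9) = 67.12 dB.

67.1 dB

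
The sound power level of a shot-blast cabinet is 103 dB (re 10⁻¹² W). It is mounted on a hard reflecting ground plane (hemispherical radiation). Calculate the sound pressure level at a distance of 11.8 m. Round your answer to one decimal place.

73.6 dB

L_p = L_w − 10·log₁₀(2π·r²) with r = 11.8 m.
2π·r² = 874.9 m², 10·log₁₀ of that is 29.419 dB.
L_p = 103 − 29.419 = 73.58 dB.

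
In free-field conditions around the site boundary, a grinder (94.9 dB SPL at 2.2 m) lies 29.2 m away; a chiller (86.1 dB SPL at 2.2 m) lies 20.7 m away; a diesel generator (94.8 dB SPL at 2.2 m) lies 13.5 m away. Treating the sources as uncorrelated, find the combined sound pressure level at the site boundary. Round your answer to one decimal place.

First find each source's level at the receiver (point-source: −20·log₁₀(r/r_ref)), then combine on an intensity basis.
grinder: 94.9 − 20·log₁₀(29.2/2.2) = 94.9 − 22.46 = 72.44 dB SPL.
chiller: 86.1 − 20·log₁₀(20.7/2.2) = 86.1 − 19.47 = 66.63 dB SPL.
diesel generator: 94.8 − 20·log₁₀(13.5/2.2) = 94.8 − 15.76 = 79.04 dB SPL.
Σ 10^(L/10) = 1.023e+08 → L_total = 10·log₁₀(1.023e+08) = 80.10 dB SPL.

80.1 dB SPL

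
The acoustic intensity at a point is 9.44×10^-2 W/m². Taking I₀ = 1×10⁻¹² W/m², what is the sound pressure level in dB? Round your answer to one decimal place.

109.7 dB

I/I₀ = 9.44×10^-2/10⁻¹² = 9.44×10^10, and L = 10·log₁₀(I/I₀).
L = 10·(0.9750 + 10) = 109.75 dB.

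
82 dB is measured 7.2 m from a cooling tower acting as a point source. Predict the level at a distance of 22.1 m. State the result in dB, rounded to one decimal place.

72.3 dB

Spherical spreading from a point source gives a 20·log₁₀(r₂/r₁) drop.
L₂ = 82 − 20·log₁₀(22.1/7.2) = 82 − 9.741 = 72.26 dB.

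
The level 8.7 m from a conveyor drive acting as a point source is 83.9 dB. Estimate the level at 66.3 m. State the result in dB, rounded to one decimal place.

66.3 dB

For a point source, L₂ = L₁ − 20·log₁₀(r₂/r₁).
L₂ = 83.9 − 20·log₁₀(66.3/8.7) = 83.9 − 17.640 = 66.26 dB.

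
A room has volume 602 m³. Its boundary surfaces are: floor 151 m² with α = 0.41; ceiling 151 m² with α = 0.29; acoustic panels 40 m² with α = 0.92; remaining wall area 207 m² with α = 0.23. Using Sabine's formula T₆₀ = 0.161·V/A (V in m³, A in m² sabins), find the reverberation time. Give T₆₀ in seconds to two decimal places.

0.51 s

A = Σ Sᵢαᵢ = 151·0.41 + 151·0.29 + 40·0.92 + 207·0.23 = 190.11 m².
T₆₀ = 0.161 × 602 / 190.11 = 0.510 s.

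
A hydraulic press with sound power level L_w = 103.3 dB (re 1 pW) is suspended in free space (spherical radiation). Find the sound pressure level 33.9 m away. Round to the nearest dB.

Free-field spherical radiation: L_p = L_w − 10·log₁₀(4π·r²), r = 33.9 m.
4π·r² = 1.444e+04 m², 10·log₁₀ of that is 41.596 dB.
L_p = 103.3 − 41.596 = 61.70 dB.

62 dB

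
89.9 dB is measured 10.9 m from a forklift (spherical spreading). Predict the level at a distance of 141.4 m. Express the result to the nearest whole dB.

Point-source attenuation: ΔL = 20·log₁₀(r₂/r₁) = 20·log₁₀(141.4/10.9) = 22.260 dB.
L₂ = 89.9 − 20·log₁₀(141.4/10.9) = 89.9 − 22.260 = 67.64 dB.

68 dB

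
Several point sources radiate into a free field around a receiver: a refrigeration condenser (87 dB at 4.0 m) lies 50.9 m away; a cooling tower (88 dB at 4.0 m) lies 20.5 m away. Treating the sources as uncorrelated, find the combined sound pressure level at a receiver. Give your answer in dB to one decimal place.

74.3 dB

Propagate each source to the receiver with L = L_ref − 20·log₁₀(r/r_ref), then add intensities.
refrigeration condenser: 87 − 20·log₁₀(50.9/4.0) = 87 − 22.09 = 64.91 dB.
cooling tower: 88 − 20·log₁₀(20.5/4.0) = 88 − 14.19 = 73.81 dB.
Σ 10^(L/10) = 2.712e+07 → L_total = 10·log₁₀(2.712e+07) = 74.33 dB.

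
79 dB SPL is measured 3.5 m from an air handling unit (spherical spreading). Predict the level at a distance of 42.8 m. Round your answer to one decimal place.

57.3 dB SPL

Point-source attenuation: ΔL = 20·log₁₀(r₂/r₁) = 20·log₁₀(42.8/3.5) = 21.748 dB.
L₂ = 79 − 20·log₁₀(42.8/3.5) = 79 − 21.748 = 57.25 dB SPL.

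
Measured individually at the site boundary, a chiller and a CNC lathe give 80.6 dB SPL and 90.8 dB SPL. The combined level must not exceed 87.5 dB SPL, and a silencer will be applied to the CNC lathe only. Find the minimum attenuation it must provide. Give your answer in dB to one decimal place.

4.3 dB

Everything except the CNC lathe sums to 10^(80.6/10) = 1.148e+08 in linear terms, 80.60 dB SPL.
To meet 87.5 dB SPL overall, the treated CNC lathe may contribute at most 10^(87.5/10) − 1.148e+08 = 4.475e+08, i.e. 86.51 dB SPL.
So the CNC lathe must be reduced from 90.8 to 86.51 dB SPL: IL = 4.29 dB.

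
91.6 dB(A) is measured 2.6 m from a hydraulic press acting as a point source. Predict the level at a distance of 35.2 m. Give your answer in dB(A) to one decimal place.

69.0 dB(A)

Spherical spreading from a point source gives a 20·log₁₀(r₂/r₁) drop.
L₂ = 91.6 − 20·log₁₀(35.2/2.6) = 91.6 − 22.631 = 68.97 dB(A).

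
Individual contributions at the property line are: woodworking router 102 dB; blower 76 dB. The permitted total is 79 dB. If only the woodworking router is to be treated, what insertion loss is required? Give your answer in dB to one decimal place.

Fixed contribution from the other source: Σ 10^(L/10) = 10^(76/10) = 3.981e+07 (76.00 dB).
To meet 79 dB overall, the treated woodworking router may contribute at most 10^(79/10) − 3.981e+07 = 3.962e+07, i.e. 75.98 dB.
So the woodworking router must be reduced from 102 to 75.98 dB: IL = 26.02 dB.

26.0 dB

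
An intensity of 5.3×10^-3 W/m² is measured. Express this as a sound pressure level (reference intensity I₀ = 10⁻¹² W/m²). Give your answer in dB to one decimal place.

L = 10·log₁₀(I/I₀) = 10·log₁₀(5.3×10^-3/10⁻¹²) = 10·log₁₀(5.3×10^9).
L = 10·(0.7243 + 9) = 97.24 dB.

97.2 dB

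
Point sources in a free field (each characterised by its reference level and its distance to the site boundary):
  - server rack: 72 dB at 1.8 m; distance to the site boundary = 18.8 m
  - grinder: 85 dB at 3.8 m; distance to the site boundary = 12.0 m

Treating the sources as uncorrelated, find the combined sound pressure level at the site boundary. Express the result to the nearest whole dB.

First find each source's level at the receiver (point-source: −20·log₁₀(r/r_ref)), then combine on an intensity basis.
server rack: 72 − 20·log₁₀(18.8/1.8) = 72 − 20.38 = 51.62 dB.
grinder: 85 − 20·log₁₀(12.0/3.8) = 85 − 9.99 = 75.01 dB.
Σ 10^(L/10) = 3.186e+07 → L_total = 10·log₁₀(3.186e+07) = 75.03 dB.

75 dB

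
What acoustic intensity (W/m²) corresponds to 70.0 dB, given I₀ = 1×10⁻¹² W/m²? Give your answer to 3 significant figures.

I = I₀·10^(L/10) = 10⁻¹² × 10^(70.0/10) = 10^(-5.000).

1.00e-05 W/m²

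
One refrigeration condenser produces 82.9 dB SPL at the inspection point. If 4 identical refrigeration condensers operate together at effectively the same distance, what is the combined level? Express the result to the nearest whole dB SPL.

89 dB SPL

N identical incoherent sources raise the level by 10·log₁₀ N.
L_total = 82.9 + 10·log₁₀(4) = 82.9 + 6.021 = 88.92 dB SPL.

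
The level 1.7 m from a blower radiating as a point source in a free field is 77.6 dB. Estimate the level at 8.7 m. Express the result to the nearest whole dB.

63 dB

For a point source, L₂ = L₁ − 20·log₁₀(r₂/r₁).
L₂ = 77.6 − 20·log₁₀(8.7/1.7) = 77.6 − 14.181 = 63.42 dB.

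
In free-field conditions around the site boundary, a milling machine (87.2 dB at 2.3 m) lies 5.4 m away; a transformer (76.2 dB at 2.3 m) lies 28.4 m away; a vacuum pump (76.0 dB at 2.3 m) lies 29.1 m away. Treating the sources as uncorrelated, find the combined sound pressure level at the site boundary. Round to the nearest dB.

Propagate each source to the receiver with L = L_ref − 20·log₁₀(r/r_ref), then add intensities.
milling machine: 87.2 − 20·log₁₀(5.4/2.3) = 87.2 − 7.41 = 79.79 dB.
transformer: 76.2 − 20·log₁₀(28.4/2.3) = 76.2 − 21.83 = 54.37 dB.
vacuum pump: 76.0 − 20·log₁₀(29.1/2.3) = 76.0 − 22.04 = 53.96 dB.
Σ 10^(L/10) = 9.573e+07 → L_total = 10·log₁₀(9.573e+07) = 79.81 dB.

80 dB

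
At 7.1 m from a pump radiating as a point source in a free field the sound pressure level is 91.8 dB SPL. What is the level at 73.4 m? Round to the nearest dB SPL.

For a point source, L₂ = L₁ − 20·log₁₀(r₂/r₁).
L₂ = 91.8 − 20·log₁₀(73.4/7.1) = 91.8 − 20.289 = 71.51 dB SPL.

72 dB SPL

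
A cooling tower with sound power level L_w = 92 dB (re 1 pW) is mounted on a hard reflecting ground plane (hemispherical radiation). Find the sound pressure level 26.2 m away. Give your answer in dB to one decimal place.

55.7 dB

Free-field hemispherical radiation: L_p = L_w − 10·log₁₀(2π·r²), r = 26.2 m.
2π·r² = 4313 m², 10·log₁₀ of that is 36.348 dB.
L_p = 92 − 36.348 = 55.65 dB.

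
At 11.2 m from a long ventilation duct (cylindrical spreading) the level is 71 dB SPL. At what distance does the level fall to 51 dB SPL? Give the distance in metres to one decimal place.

1120.0 m

Line-source spreading drops the level by 10·log₁₀(r₂/r₁); inverting, r₂/r₁ = 10^(ΔL/10).
r₂ = 11.2·10^((71−51)/10) = 11.2·10^(20.0/10) = 1120.00 m.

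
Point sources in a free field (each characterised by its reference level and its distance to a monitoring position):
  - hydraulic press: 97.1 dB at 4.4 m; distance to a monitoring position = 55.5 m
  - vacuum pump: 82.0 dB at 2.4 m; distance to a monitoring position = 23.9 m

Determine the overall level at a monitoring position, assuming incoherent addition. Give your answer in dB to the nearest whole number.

Propagate each source to the receiver with L = L_ref − 20·log₁₀(r/r_ref), then add intensities.
hydraulic press: 97.1 − 20·log₁₀(55.5/4.4) = 97.1 − 22.02 = 75.08 dB.
vacuum pump: 82.0 − 20·log₁₀(23.9/2.4) = 82.0 − 19.96 = 62.04 dB.
Σ 10^(L/10) = 3.383e+07 → L_total = 10·log₁₀(3.383e+07) = 75.29 dB.

75 dB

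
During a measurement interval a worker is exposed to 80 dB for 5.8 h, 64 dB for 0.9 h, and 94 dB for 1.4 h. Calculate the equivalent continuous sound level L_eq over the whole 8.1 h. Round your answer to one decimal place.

Weight each interval's intensity by its duration and average over T = 8.1 h:
Σ tᵢ·10^(Lᵢ/10) = 5.8·10^(80/10) + 0.9·10^(64/10) + 1.4·10^(94/10) = 4.099e+09.
L_eq = 10·log₁₀(4.099e+09/8.1) = 87.04 dB.

87.0 dB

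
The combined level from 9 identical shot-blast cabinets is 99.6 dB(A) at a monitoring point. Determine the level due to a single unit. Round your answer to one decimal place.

90.1 dB(A)

9 equal contributions raise the level by 10·log₁₀ 9 = 9.542 dB, so each unit alone gives 99.6 − 9.542.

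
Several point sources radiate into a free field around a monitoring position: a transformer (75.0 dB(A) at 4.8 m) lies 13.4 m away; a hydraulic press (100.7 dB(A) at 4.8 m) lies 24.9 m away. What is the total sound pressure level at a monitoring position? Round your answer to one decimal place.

Propagate each source to the receiver with L = L_ref − 20·log₁₀(r/r_ref), then add intensities.
transformer: 75.0 − 20·log₁₀(13.4/4.8) = 75.0 − 8.92 = 66.08 dB(A).
hydraulic press: 100.7 − 20·log₁₀(24.9/4.8) = 100.7 − 14.30 = 86.40 dB(A).
Σ 10^(L/10) = 4.407e+08 → L_total = 10·log₁₀(4.407e+08) = 86.44 dB(A).

86.4 dB(A)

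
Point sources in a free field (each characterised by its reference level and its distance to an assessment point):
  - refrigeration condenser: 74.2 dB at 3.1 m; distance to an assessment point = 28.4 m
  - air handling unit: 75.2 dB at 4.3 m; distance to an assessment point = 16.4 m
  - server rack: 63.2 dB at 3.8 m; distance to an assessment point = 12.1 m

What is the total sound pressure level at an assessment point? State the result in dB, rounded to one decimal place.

64.5 dB

First find each source's level at the receiver (point-source: −20·log₁₀(r/r_ref)), then combine on an intensity basis.
refrigeration condenser: 74.2 − 20·log₁₀(28.4/3.1) = 74.2 − 19.24 = 54.96 dB.
air handling unit: 75.2 − 20·log₁₀(16.4/4.3) = 75.2 − 11.63 = 63.57 dB.
server rack: 63.2 − 20·log₁₀(12.1/3.8) = 63.2 − 10.06 = 53.14 dB.
Σ 10^(L/10) = 2.796e+06 → L_total = 10·log₁₀(2.796e+06) = 64.47 dB.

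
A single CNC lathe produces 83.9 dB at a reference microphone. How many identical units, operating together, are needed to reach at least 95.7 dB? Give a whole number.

16

The shortfall is 95.7 − 83.9 = 11.8 dB, and N units add 10·log₁₀ N, so need 10·log₁₀ N ≥ 11.8.
N ≥ 10^(11.8/10) = 15.136, so N = 16.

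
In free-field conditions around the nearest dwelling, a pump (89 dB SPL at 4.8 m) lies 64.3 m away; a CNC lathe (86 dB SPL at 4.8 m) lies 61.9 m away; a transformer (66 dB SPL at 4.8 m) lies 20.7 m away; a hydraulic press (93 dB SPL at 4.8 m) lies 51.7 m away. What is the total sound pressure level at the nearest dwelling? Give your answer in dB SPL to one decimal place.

73.8 dB SPL

Propagate each source to the receiver with L = L_ref − 20·log₁₀(r/r_ref), then add intensities.
pump: 89 − 20·log₁₀(64.3/4.8) = 89 − 22.54 = 66.46 dB SPL.
CNC lathe: 86 − 20·log₁₀(61.9/4.8) = 86 − 22.21 = 63.79 dB SPL.
transformer: 66 − 20·log₁₀(20.7/4.8) = 66 − 12.69 = 53.31 dB SPL.
hydraulic press: 93 − 20·log₁₀(51.7/4.8) = 93 − 20.64 = 72.36 dB SPL.
Σ 10^(L/10) = 2.423e+07 → L_total = 10·log₁₀(2.423e+07) = 73.84 dB SPL.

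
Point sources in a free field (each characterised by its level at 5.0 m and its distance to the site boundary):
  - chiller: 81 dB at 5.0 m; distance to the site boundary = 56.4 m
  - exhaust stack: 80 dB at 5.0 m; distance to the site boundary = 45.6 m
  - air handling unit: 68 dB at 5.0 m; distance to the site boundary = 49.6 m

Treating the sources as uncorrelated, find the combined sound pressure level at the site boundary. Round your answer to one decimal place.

Propagate each source to the receiver with L = L_ref − 20·log₁₀(r/r_ref), then add intensities.
chiller: 81 − 20·log₁₀(56.4/5.0) = 81 − 21.05 = 59.95 dB.
exhaust stack: 80 − 20·log₁₀(45.6/5.0) = 80 − 19.20 = 60.80 dB.
air handling unit: 68 − 20·log₁₀(49.6/5.0) = 68 − 19.93 = 48.07 dB.
Σ 10^(L/10) = 2.256e+06 → L_total = 10·log₁₀(2.256e+06) = 63.53 dB.

63.5 dB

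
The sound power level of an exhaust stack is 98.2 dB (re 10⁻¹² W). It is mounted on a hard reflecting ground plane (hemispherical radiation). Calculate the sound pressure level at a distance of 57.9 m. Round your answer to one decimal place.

55.0 dB

L_p = L_w − 10·log₁₀(2π·r²) with r = 57.9 m.
2π·r² = 2.106e+04 m², 10·log₁₀ of that is 43.235 dB.
L_p = 98.2 − 43.235 = 54.96 dB.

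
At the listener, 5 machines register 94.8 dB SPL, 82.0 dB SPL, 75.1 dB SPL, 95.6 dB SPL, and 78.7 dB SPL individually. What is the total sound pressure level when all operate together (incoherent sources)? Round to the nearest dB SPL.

Incoherent sources combine by intensity addition: L_total = 10·log₁₀(Σ 10^(L_i/10)).
Σ 10^(L/10) = 10^(94.8/10) + 10^(82.0/10) + 10^(75.1/10) + 10^(95.6/10) + 10^(78.7/10) = 6.916e+09.
L_total = 10·log₁₀(6.916e+09) = 98.40 dB SPL.

98 dB SPL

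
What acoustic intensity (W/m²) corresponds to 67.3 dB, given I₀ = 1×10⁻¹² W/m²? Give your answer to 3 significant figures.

5.37e-06 W/m²

L = 10·log₁₀(I/I₀) ⇒ I = I₀·10^(L/10) = 10⁻¹² × 10^6.73.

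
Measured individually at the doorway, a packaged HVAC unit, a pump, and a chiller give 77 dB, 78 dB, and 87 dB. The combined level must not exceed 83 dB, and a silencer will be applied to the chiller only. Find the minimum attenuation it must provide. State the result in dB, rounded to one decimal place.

Everything except the chiller sums to 10^(77/10) + 10^(78/10) = 1.132e+08 in linear terms, 80.54 dB.
To meet 83 dB overall, the treated chiller may contribute at most 10^(83/10) − 1.132e+08 = 8.631e+07, i.e. 79.36 dB.
So the chiller must be reduced from 87 to 79.36 dB: IL = 7.64 dB.

7.6 dB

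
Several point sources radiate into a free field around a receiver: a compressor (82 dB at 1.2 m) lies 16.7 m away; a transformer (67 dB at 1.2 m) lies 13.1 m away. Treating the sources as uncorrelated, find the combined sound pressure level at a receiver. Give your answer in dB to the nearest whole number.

59 dB

Propagate each source to the receiver with L = L_ref − 20·log₁₀(r/r_ref), then add intensities.
compressor: 82 − 20·log₁₀(16.7/1.2) = 82 − 22.87 = 59.13 dB.
transformer: 67 − 20·log₁₀(13.1/1.2) = 67 − 20.76 = 46.24 dB.
Σ 10^(L/10) = 8.604e+05 → L_total = 10·log₁₀(8.604e+05) = 59.35 dB.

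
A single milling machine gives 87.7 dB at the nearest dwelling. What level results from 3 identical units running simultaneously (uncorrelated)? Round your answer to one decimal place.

L_total = L₁ + 10·log₁₀ N for N identical incoherent sources.
L_total = 87.7 + 10·log₁₀(3) = 87.7 + 4.771 = 92.47 dB.

92.5 dB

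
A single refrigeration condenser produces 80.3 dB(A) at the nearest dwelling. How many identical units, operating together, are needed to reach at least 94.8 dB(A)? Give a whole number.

The shortfall is 94.8 − 80.3 = 14.5 dB, and N units add 10·log₁₀ N, so need 10·log₁₀ N ≥ 14.5.
N ≥ 10^(14.5/10) = 28.184, so N = 29.

29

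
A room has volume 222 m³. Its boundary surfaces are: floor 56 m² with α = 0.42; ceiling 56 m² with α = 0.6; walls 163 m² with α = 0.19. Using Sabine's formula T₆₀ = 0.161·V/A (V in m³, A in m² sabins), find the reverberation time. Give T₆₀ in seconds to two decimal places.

0.41 s

Summing Sᵢαᵢ: 56·0.42 + 56·0.6 + 163·0.19 = 88.09 m².
T₆₀ = 0.161·V/A = 0.161·222/88.09 = 0.406 s.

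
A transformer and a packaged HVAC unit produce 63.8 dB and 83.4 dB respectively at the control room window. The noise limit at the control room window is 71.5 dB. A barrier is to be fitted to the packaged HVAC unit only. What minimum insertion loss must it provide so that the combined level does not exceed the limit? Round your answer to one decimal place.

12.7 dB

Everything except the packaged HVAC unit sums to 10^(63.8/10) = 2.399e+06 in linear terms, 63.80 dB.
To meet 71.5 dB overall, the treated packaged HVAC unit may contribute at most 10^(71.5/10) − 2.399e+06 = 1.173e+07, i.e. 70.69 dB.
So the packaged HVAC unit must be reduced from 83.4 to 70.69 dB: IL = 12.71 dB.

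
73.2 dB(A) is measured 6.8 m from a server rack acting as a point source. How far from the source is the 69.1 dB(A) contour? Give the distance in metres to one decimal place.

The 4.1 dB drop corresponds to a distance ratio of 10^(4.1/20) for a point source.
r₂ = 6.8·10^((73.2−69.1)/20) = 6.8·10^(4.1/20) = 10.90 m.

10.9 m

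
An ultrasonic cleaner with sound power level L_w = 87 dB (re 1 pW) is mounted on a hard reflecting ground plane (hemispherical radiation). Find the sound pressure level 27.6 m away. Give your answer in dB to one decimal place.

Free-field hemispherical radiation: L_p = L_w − 10·log₁₀(2π·r²), r = 27.6 m.
2π·r² = 4786 m², 10·log₁₀ of that is 36.800 dB.
L_p = 87 − 36.800 = 50.20 dB.

50.2 dB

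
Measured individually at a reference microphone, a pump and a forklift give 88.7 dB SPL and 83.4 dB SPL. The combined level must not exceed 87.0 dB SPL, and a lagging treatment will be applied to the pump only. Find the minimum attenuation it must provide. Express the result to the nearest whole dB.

Everything except the pump sums to 10^(83.4/10) = 2.188e+08 in linear terms, 83.40 dB SPL.
The limit corresponds to 10^(87.0/10) = 5.012e+08; subtracting the fixed part leaves 2.824e+08 for the pump, i.e. 84.51 dB SPL.
Required insertion loss = 88.7 − 84.51 = 4.19 dB.

4 dB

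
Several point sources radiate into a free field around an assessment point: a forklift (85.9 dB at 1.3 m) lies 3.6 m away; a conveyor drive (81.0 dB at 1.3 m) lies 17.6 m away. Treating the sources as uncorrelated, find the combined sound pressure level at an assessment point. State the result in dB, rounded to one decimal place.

77.1 dB

Apply inverse-square spreading to bring every level to the receiver, then sum 10^(L/10).
forklift: 85.9 − 20·log₁₀(3.6/1.3) = 85.9 − 8.85 = 77.05 dB.
conveyor drive: 81.0 − 20·log₁₀(17.6/1.3) = 81.0 − 22.63 = 58.37 dB.
Σ 10^(L/10) = 5.142e+07 → L_total = 10·log₁₀(5.142e+07) = 77.11 dB.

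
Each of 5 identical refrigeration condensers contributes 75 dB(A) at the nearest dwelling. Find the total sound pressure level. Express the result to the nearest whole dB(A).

L_total = L₁ + 10·log₁₀ N for N identical incoherent sources.
L_total = 75 + 10·log₁₀(5) = 75 + 6.990 = 81.99 dB(A).

82 dB(A)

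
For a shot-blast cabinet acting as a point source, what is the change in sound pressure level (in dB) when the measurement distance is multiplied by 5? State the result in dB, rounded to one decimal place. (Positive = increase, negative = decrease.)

A point source loses 6 dB per doubling of distance; generally ΔL = −20·log₁₀(r₂/r₁).
ΔL = −20·log₁₀(5) = -13.98 dB.

-14.0 dB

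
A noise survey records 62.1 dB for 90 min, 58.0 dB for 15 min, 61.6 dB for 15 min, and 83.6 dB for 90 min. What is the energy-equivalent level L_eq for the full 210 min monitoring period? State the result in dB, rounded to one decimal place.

Weight each interval's intensity by its duration and average over T = 210 min:
Σ tᵢ·10^(Lᵢ/10) = 90·10^(62.1/10) + 15·10^(58.0/10) + 15·10^(61.6/10) + 90·10^(83.6/10) = 2.079e+10.
L_eq = 10·log₁₀(2.079e+10/210) = 79.96 dB.

80.0 dB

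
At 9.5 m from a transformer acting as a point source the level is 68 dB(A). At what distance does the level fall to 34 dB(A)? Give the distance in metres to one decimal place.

476.1 m

For a point source L₁ − L₂ = 20·log₁₀(r₂/r₁), so r₂ = r₁·10^((L₁−L₂)/20).
r₂ = 9.5·10^((68−34)/20) = 9.5·10^(34.0/20) = 476.13 m.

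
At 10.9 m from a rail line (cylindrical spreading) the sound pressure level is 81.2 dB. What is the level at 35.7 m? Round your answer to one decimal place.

76.0 dB

For a line source, L₂ = L₁ − 10·log₁₀(r₂/r₁).
L₂ = 81.2 − 10·log₁₀(35.7/10.9) = 81.2 − 5.152 = 76.05 dB.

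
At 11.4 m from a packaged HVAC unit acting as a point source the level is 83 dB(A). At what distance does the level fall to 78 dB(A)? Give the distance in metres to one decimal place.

20.3 m

The 5.0 dB drop corresponds to a distance ratio of 10^(5.0/20) for a point source.
r₂ = 11.4·10^((83−78)/20) = 11.4·10^(5.0/20) = 20.27 m.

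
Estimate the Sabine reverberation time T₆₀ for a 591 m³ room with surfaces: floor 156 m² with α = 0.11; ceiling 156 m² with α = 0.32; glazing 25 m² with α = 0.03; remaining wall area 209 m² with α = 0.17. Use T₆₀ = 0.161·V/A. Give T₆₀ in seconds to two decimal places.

Summing Sᵢαᵢ: 156·0.11 + 156·0.32 + 25·0.03 + 209·0.17 = 103.36 m².
T₆₀ = 0.161·V/A = 0.161·591/103.36 = 0.921 s.

0.92 s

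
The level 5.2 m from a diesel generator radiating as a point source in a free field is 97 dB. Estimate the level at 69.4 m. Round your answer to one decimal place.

74.5 dB

Spherical spreading from a point source gives a 20·log₁₀(r₂/r₁) drop.
L₂ = 97 − 20·log₁₀(69.4/5.2) = 97 − 22.507 = 74.49 dB.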